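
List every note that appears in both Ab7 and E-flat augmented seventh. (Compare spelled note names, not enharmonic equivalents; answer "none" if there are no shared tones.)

E♭

Ab7 = A♭, C, E♭, G♭.
E-flat augmented seventh = E♭, G, B, D♭.
Shared: E♭.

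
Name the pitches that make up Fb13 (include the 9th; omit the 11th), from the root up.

Fb – Ab – Cb – Ebb – Gb – Db

Fb13: dominant thirteenth on Fb.
root → Fb
3rd (major 3rd) → Ab
5th (perfect 5th) → Cb
7th (minor 7th) → Ebb
9th (major 9th) → Gb
13th (major 13th) → Db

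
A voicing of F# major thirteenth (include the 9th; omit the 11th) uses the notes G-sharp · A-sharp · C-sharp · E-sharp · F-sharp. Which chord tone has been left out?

F# major thirteenth = F-sharp, A-sharp, C-sharp, E-sharp, G-sharp, D-sharp. The voicing lacks the 13th (major 13th), D-sharp.

D-sharp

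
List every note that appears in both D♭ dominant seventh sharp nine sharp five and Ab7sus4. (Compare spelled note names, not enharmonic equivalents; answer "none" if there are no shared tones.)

D♭ dominant seventh sharp nine sharp five = Db, F, A, Cb, E.
Ab7sus4 = Ab, Db, Eb, Gb.
Shared: Db.

Db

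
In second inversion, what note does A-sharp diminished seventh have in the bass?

E

A-sharp diminished seventh in root position is A-sharp–C-sharp–E–G.
Second inversion places the fifth in the bass, which is E.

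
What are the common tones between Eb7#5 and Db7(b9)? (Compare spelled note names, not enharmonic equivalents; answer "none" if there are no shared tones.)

Db

Eb7#5: Eb G B Db
Db7(b9): Db F Ab Cb Ebb
Common to both → Db.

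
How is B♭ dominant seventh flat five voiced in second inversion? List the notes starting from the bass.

F-flat  A-flat  B-flat  D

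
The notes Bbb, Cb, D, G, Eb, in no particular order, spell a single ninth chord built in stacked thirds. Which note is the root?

Stacking in thirds gives Cb – Eb – G – Bbb – D, so Cb is the root — Cb dominant seventh sharp nine sharp five.

Cb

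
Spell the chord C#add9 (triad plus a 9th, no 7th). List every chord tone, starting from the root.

Root C#, quality added-ninth:
root → C#
3rd (major 3rd) → E#
5th (perfect 5th) → G#
9th (major 9th) → D#

C#, E#, G#, D#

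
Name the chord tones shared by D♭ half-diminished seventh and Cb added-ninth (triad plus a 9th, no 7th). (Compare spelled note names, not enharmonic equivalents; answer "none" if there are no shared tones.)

D-flat, C-flat

D♭ half-diminished seventh = D-flat, F-flat, A-double-flat, C-flat.
Cb added-ninth = C-flat, E-flat, G-flat, D-flat.
Shared: D-flat, C-flat.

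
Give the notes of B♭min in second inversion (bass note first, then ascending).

B♭min = Bb–Db–F; second inversion → fifth (F) lowest.

F, Bb, Db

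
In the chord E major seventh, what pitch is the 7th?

E major seventh is built on E; its 7th is a major 7th above the root.
A seventh above E uses the letter D, and the major 7th above E is D#.

D#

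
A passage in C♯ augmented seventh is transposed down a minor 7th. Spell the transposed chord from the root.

Transposed root: C# → D# (minor 7th down). So we spell D# augmented seventh:
D# — root
F## — major 3rd
A## — augmented 5th
C# — minor 7th

D#  F##  A##  C#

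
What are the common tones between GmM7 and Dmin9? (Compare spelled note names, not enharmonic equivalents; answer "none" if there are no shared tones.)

GmM7 = G, B♭, D, F♯.
Dmin9 = D, F, A, C, E.
Shared: D.

D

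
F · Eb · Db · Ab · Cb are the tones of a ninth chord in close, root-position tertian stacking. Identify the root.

Db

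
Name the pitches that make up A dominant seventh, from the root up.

A C♯ E G

A dominant seventh is a dominant seventh built on A.
Root: A
Major 3rd (3rd): C♯
Perfect 5th (5th): E
Minor 7th (7th): G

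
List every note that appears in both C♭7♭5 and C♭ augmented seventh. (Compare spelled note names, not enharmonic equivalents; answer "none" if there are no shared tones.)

C♭ E♭ B𝄫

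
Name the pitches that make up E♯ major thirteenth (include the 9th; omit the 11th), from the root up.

E-sharp, G-double-sharp, B-sharp, D-double-sharp, F-double-sharp, C-double-sharp

E♯ major thirteenth is a major thirteenth built on E-sharp.
- root: E-sharp
- major 3rd: G-double-sharp
- perfect 5th: B-sharp
- major 7th: D-double-sharp
- major 9th: F-double-sharp
- major 13th: C-double-sharp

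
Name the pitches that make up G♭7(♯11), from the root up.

G♭7(♯11): dominant seventh sharp eleven on Gb.
Root: Gb
Major 3rd (3rd): Bb
Perfect 5th (5th): Db
Minor 7th (7th): Fb
Augmented 11th (11th): C

Gb – Bb – Db – Fb – C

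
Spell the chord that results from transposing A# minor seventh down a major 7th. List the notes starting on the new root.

A-sharp down a major 7th → B. New chord: B minor seventh.
B — root
D — minor 3rd
F-sharp — perfect 5th
A — minor 7th

B – D – F-sharp – A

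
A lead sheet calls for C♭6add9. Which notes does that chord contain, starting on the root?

Root Cb, quality six-nine:
- root: Cb
- major 3rd: Eb
- perfect 5th: Gb
- major 6th: Ab
- major 9th: Db

Cb  Eb  Gb  Ab  Db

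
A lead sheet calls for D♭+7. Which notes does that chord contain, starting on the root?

D♭+7: augmented seventh on Db.
- root: Db
- major 3rd: F
- augmented 5th: A
- minor 7th: Cb

Db, F, A, Cb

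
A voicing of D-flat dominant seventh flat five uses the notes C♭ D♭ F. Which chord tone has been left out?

A𝄫

The full D-flat dominant seventh flat five chord is D♭, F, A𝄫, C♭.
Comparing with the voicing, the diminished 5th (5th) — A𝄫 — is absent.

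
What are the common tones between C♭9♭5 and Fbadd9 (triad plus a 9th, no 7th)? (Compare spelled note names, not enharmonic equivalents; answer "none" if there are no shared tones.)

C♭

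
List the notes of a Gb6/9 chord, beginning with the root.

Gb – Bb – Db – Eb – Ab

Gb6/9 is a six-nine built on Gb.
Gb — root
Bb — major 3rd
Db — perfect 5th
Eb — major 6th
Ab — major 9th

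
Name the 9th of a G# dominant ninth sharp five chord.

G# dominant ninth sharp five is built on G#; its 9th is a major 9th above the root.
A second above G uses the letter A, and the major 9th above G# is A#.

A#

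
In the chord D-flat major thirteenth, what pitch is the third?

F

D-flat major thirteenth is built on Db; its 3rd is a major 3rd above the root.
A third above D uses the letter F, and the major 3rd above Db is F.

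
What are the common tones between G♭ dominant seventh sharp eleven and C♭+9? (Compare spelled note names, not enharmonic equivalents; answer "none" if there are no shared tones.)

G♭ dominant seventh sharp eleven = G♭, B♭, D♭, F♭, C.
C♭+9 = C♭, E♭, G, B𝄫, D♭.
Shared: D♭.

D♭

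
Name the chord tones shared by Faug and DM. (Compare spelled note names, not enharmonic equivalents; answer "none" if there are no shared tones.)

A

Faug = F, A, C♯.
DM = D, F♯, A.
Shared: A.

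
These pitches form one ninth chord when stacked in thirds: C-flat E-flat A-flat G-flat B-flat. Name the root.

Arranged so that each adjacent pair is a third by letter name: A-flat – C-flat – E-flat – G-flat – B-flat.
The bottom of that stack, A-flat, is the root (this is A-flat minor ninth).

A-flat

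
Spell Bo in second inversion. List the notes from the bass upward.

F, B, D

In root position, Bo is B–D–F.
Second inversion puts the fifth (F) in the bass.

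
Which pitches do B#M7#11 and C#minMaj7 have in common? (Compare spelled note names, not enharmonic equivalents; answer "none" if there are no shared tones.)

B#M7#11 = B♯, D𝄪, F𝄪, A𝄪, E𝄪.
C#minMaj7 = C♯, E, G♯, B♯.
Shared: B♯.

B♯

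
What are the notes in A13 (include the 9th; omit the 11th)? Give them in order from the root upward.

A13 is a dominant thirteenth built on A.
A — root
C# — major 3rd
E — perfect 5th
G — minor 7th
B — major 9th
F# — major 13th

A, C#, E, G, B, F#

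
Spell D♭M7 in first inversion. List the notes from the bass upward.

D♭M7 = Db–F–Ab–C; first inversion → third (F) lowest.

F, Ab, C, Db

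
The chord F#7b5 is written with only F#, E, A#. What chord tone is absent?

C

The full F#7b5 chord is F#, A#, C, E.
Comparing with the voicing, the diminished 5th (5th) — C — is absent.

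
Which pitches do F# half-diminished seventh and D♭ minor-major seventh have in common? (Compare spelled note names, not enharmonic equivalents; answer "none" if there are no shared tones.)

C

F# half-diminished seventh: F# A C E
D♭ minor-major seventh: Db Fb Ab C
Common to both → C.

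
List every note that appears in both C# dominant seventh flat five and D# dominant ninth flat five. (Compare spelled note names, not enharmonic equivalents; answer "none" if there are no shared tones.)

C# dominant seventh flat five: C# E# G B
D# dominant ninth flat five: D# F## A C# E#
Common to both → C#, E#.

C# E#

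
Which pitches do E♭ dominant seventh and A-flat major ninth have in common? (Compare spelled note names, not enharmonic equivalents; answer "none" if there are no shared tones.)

E-flat – G – B-flat

E♭ dominant seventh = E-flat, G, B-flat, D-flat.
A-flat major ninth = A-flat, C, E-flat, G, B-flat.
Shared: E-flat, G, B-flat.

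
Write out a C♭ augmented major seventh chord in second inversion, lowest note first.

G, Bb, Cb, Eb

C♭ augmented major seventh = Cb–Eb–G–Bb; second inversion → fifth (G) lowest.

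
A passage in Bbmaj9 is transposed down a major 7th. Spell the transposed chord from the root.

Cb – Eb – Gb – Bb – Db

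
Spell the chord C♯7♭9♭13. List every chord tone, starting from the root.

Root C#, quality dominant seventh flat nine flat thirteen:
C# — root
E# — major 3rd
G# — perfect 5th
B — minor 7th
D — minor 9th
A — minor 13th

C#, E#, G#, B, D, A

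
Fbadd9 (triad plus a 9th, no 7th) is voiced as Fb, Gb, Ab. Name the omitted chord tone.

Cb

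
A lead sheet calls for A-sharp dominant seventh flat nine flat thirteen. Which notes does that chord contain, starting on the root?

A-sharp – C-double-sharp – E-sharp – G-sharp – B – F-sharp

Root A-sharp, quality dominant seventh flat nine flat thirteen:
Root: A-sharp
Major 3rd (3rd): C-double-sharp
Perfect 5th (5th): E-sharp
Minor 7th (7th): G-sharp
Minor 9th (9th): B
Minor 13th (13th): F-sharp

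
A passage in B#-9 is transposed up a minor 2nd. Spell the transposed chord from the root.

B# up a minor 2nd → C#. New chord: C# minor ninth.
Root: C#
Minor 3rd (3rd): E
Perfect 5th (5th): G#
Minor 7th (7th): B
Major 9th (9th): D#

C#  E  G#  B  D#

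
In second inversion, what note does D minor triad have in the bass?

A

D minor triad = D–F–A. Second inversion → fifth in the bass = A.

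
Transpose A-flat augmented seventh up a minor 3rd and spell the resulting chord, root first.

Cb – Eb – G – Bbb

Ab up a minor 3rd → Cb. New chord: Cb augmented seventh.
Root: Cb
Major 3rd (3rd): Eb
Augmented 5th (5th): G
Minor 7th (7th): Bbb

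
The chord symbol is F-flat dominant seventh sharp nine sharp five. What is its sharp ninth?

G

Root of F-flat dominant seventh sharp nine sharp five = F-flat. The 9th is an augmented 9th: F-flat up an augmented 9th → G.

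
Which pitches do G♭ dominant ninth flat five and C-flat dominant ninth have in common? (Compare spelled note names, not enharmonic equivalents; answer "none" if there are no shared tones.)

G-flat

G♭ dominant ninth flat five: G-flat B-flat D-double-flat F-flat A-flat
C-flat dominant ninth: C-flat E-flat G-flat B-double-flat D-flat
Common to both → G-flat.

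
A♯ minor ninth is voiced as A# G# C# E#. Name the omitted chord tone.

B#

The full A♯ minor ninth chord is A#, C#, E#, G#, B#.
Comparing with the voicing, the major 9th (9th) — B# — is absent.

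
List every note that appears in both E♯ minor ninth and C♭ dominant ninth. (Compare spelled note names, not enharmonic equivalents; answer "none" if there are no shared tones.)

E♯ minor ninth: E-sharp G-sharp B-sharp D-sharp F-double-sharp
C♭ dominant ninth: C-flat E-flat G-flat B-double-flat D-flat
Common to both → none.

none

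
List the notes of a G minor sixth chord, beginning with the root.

G minor sixth: minor sixth on G.
Root: G
Minor 3rd (3rd): B-flat
Perfect 5th (5th): D
Major 6th (6th): E

G B-flat D E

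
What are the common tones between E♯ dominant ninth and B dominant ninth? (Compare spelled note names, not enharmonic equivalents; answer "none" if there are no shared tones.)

D-sharp

E♯ dominant ninth = E-sharp, G-double-sharp, B-sharp, D-sharp, F-double-sharp.
B dominant ninth = B, D-sharp, F-sharp, A, C-sharp.
Shared: D-sharp.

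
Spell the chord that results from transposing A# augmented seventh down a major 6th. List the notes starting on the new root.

C#, E#, G##, B

A major 6th down from A# is C#, so the new chord is C# augmented seventh.
- root: C#
- major 3rd: E#
- augmented 5th: G##
- minor 7th: B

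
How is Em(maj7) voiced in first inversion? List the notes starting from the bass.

G B D# E

Em(maj7) = E–G–B–D#; first inversion → third (G) lowest.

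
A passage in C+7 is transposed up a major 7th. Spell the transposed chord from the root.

Transposed root: C → B (major 7th up). So we spell B augmented seventh:
- root: B
- major 3rd: D#
- augmented 5th: F##
- minor 7th: A

B  D#  F##  A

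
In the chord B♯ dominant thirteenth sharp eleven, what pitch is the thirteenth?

G##

B♯ dominant thirteenth sharp eleven is built on B#; its 13th is a major 13th above the root.
A sixth above B uses the letter G, and the major 13th above B# is G##.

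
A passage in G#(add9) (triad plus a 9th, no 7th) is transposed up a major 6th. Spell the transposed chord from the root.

E#, G##, B#, F##

G# up a major 6th → E#. New chord: E# added-ninth.
E# — root
G## — major 3rd
B# — perfect 5th
F## — major 9th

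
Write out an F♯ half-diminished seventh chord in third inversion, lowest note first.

F♯ half-diminished seventh = F-sharp–A–C–E; third inversion → seventh (E) lowest.

E, F-sharp, A, C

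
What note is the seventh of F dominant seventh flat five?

Root of F dominant seventh flat five = F. The 7th is a minor 7th: F up a minor 7th → Eb.

Eb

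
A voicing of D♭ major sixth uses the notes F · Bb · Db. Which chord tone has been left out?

Ab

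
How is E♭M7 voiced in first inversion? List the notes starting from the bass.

G, Bb, D, Eb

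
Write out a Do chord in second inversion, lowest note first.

Ab, D, F

Do = D–F–Ab; second inversion → fifth (Ab) lowest.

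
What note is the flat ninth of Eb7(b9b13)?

F♭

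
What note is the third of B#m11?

D#

Root of B#m11 = B#. The 3rd is a minor 3rd: B# up a minor 3rd → D#.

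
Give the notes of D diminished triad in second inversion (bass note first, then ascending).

A-flat, D, F

D diminished triad = D–F–A-flat; second inversion → fifth (A-flat) lowest.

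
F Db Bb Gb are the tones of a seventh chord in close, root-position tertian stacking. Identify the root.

Stacking in thirds gives Gb – Bb – Db – F, so Gb is the root — Gb major seventh.

Gb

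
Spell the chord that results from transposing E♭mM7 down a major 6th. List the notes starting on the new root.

Gb – Bbb – Db – F

Transposed root: Eb → Gb (major 6th down). So we spell Gb minor-major seventh:
- root: Gb
- minor 3rd: Bbb
- perfect 5th: Db
- major 7th: F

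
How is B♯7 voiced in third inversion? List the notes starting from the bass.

In root position, B♯7 is B#–D##–F##–A#.
Third inversion puts the seventh (A#) in the bass.

A# B# D## F##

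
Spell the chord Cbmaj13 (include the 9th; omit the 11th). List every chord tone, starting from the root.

Root C♭, quality major thirteenth:
- root: C♭
- major 3rd: E♭
- perfect 5th: G♭
- major 7th: B♭
- major 9th: D♭
- major 13th: A♭

C♭, E♭, G♭, B♭, D♭, A♭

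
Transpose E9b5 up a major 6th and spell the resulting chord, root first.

E up a major 6th → C#. New chord: C# dominant ninth flat five.
Root: C#
Major 3rd (3rd): E#
Diminished 5th (5th): G
Minor 7th (7th): B
Major 9th (9th): D#

C# – E# – G – B – D#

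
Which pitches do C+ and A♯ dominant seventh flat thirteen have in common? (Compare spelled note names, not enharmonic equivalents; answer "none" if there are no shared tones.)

C+: C E G#
A♯ dominant seventh flat thirteen: A# C## E# G# F#
Common to both → G#.

G#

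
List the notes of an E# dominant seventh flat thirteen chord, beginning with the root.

E♯  G𝄪  B♯  D♯  C♯

E# dominant seventh flat thirteen: dominant seventh flat thirteen on E♯.
Root: E♯
Major 3rd (3rd): G𝄪
Perfect 5th (5th): B♯
Minor 7th (7th): D♯
Minor 13th (13th): C♯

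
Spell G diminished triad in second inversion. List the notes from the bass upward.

Db G Bb

G diminished triad = G–Bb–Db; second inversion → fifth (Db) lowest.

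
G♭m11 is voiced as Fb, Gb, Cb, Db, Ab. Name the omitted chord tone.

G♭m11 = Gb, Bbb, Db, Fb, Ab, Cb. The voicing lacks the 3rd (minor 3rd), Bbb.

Bbb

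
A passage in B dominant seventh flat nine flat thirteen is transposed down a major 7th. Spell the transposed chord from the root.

Transposed root: B → C (major 7th down). So we spell C dominant seventh flat nine flat thirteen:
Root: C
Major 3rd (3rd): E
Perfect 5th (5th): G
Minor 7th (7th): Bb
Minor 9th (9th): Db
Minor 13th (13th): Ab

C E G Bb Db Ab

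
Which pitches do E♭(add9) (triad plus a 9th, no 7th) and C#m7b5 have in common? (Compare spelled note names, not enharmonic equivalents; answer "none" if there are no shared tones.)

G

E♭(add9): Eb G Bb F
C#m7b5: C# E G B
Common to both → G.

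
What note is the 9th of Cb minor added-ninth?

D♭

Root of Cb minor added-ninth = C♭. The 9th is a major 9th: C♭ up a major 9th → D♭.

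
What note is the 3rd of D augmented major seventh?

F#

D augmented major seventh is built on D; its 3rd is a major 3rd above the root.
A third above D uses the letter F, and the major 3rd above D is F#.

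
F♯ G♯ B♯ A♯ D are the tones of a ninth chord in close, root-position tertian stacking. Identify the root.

G♯

Stacking in thirds gives G♯ – B♯ – D – F♯ – A♯, so G♯ is the root — G♯ dominant ninth flat five.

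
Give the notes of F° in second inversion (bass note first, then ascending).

In root position, F° is F–Ab–Cb.
Second inversion puts the fifth (Cb) in the bass.

Cb, F, Ab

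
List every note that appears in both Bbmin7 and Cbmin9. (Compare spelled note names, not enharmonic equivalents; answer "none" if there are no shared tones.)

Bbmin7: Bb Db F Ab
Cbmin9: Cb Ebb Gb Bbb Db
Common to both → Db.

Db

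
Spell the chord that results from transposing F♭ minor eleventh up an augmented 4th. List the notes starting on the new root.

Transposed root: Fb → Bb (augmented 4th up). So we spell Bb minor eleventh:
Root: Bb
Minor 3rd (3rd): Db
Perfect 5th (5th): F
Minor 7th (7th): Ab
Major 9th (9th): C
Perfect 11th (11th): Eb

Bb, Db, F, Ab, C, Eb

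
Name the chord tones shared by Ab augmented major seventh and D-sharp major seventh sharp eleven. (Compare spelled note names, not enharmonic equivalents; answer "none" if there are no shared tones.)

Ab augmented major seventh: Ab C E G
D-sharp major seventh sharp eleven: D# F## A# C## G##
Common to both → none.

none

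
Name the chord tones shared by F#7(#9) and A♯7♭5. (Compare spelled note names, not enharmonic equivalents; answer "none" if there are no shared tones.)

F#7(#9) = F♯, A♯, C♯, E, G𝄪.
A♯7♭5 = A♯, C𝄪, E, G♯.
Shared: A♯, E.

A♯ E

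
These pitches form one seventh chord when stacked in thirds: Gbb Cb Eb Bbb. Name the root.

Arranged so that each adjacent pair is a third by letter name: Cb – Eb – Gbb – Bbb.
The bottom of that stack, Cb, is the root (this is Cb dominant seventh flat five).

Cb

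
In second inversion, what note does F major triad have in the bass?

F major triad in root position is F–A–C.
Second inversion places the fifth in the bass, which is C.

C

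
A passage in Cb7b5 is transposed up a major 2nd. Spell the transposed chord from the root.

Db F Abb Cb

Cb up a major 2nd → Db. New chord: Db dominant seventh flat five.
Root: Db
Major 3rd (3rd): F
Diminished 5th (5th): Abb
Minor 7th (7th): Cb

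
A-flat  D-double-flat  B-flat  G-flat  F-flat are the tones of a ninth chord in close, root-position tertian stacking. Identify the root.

Arranged so that each adjacent pair is a third by letter name: G-flat – B-flat – D-double-flat – F-flat – A-flat.
The bottom of that stack, G-flat, is the root (this is G-flat dominant ninth flat five).

G-flat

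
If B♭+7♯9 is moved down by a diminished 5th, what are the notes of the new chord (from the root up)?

E, G#, B#, D, F##

Transposed root: Bb → E (diminished 5th down). So we spell E dominant seventh sharp nine sharp five:
Root: E
Major 3rd (3rd): G#
Augmented 5th (5th): B#
Minor 7th (7th): D
Augmented 9th (9th): F##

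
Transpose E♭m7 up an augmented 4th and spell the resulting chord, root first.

A C E G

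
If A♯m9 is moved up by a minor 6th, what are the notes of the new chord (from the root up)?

F♯, A, C♯, E, G♯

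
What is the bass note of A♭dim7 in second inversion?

Ebb

A♭dim7 = Ab–Cb–Ebb–Gbb. Second inversion → fifth in the bass = Ebb.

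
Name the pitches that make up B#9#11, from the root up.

B#9#11 is a dominant ninth sharp eleven built on B♯.
B♯ — root
D𝄪 — major 3rd
F𝄪 — perfect 5th
A♯ — minor 7th
C𝄪 — major 9th
E𝄪 — augmented 11th

B♯  D𝄪  F𝄪  A♯  C𝄪  E𝄪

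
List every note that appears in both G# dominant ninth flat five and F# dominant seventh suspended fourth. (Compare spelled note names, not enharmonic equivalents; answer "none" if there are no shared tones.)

G# dominant ninth flat five: G-sharp B-sharp D F-sharp A-sharp
F# dominant seventh suspended fourth: F-sharp B C-sharp E
Common to both → F-sharp.

F-sharp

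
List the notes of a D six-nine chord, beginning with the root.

D, F-sharp, A, B, E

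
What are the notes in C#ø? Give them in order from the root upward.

C#ø: half-diminished seventh on C#.
C# — root
E — minor 3rd
G — diminished 5th
B — minor 7th

C#  E  G  B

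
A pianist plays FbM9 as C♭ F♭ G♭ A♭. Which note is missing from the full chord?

The full FbM9 chord is F♭, A♭, C♭, E♭, G♭.
Comparing with the voicing, the major 7th (7th) — E♭ — is absent.

E♭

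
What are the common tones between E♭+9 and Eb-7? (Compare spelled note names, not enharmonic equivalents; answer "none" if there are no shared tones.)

Eb, Db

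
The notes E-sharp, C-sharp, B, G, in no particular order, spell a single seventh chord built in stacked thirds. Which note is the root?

C-sharp

Arranged so that each adjacent pair is a third by letter name: C-sharp – E-sharp – G – B.
The bottom of that stack, C-sharp, is the root (this is C-sharp dominant seventh flat five).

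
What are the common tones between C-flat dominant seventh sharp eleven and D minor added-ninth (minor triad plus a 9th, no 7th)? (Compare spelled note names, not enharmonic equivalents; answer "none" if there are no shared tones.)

C-flat dominant seventh sharp eleven = C-flat, E-flat, G-flat, B-double-flat, F.
D minor added-ninth = D, F, A, E.
Shared: F.

F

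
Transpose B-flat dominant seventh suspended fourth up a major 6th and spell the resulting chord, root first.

Bb up a major 6th → G. New chord: G dominant seventh suspended fourth.
- root: G
- perfect 4th: C
- perfect 5th: D
- minor 7th: F

G, C, D, F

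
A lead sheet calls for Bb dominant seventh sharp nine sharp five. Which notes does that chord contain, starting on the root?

Bb – D – F# – Ab – C#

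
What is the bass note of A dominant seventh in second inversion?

E

A dominant seventh = A–C-sharp–E–G. Second inversion → fifth in the bass = E.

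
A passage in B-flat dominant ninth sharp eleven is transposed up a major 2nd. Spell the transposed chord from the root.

A major 2nd up from B-flat is C, so the new chord is C dominant ninth sharp eleven.
root → C
3rd (major 3rd) → E
5th (perfect 5th) → G
7th (minor 7th) → B-flat
9th (major 9th) → D
11th (augmented 11th) → F-sharp

C, E, G, B-flat, D, F-sharp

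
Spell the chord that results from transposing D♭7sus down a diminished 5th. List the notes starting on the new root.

A diminished 5th down from Db is G, so the new chord is G dominant seventh suspended fourth.
- root: G
- perfect 4th: C
- perfect 5th: D
- minor 7th: F

G, C, D, F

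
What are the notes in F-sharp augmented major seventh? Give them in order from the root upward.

F-sharp augmented major seventh: augmented major seventh on F#.
F# — root
A# — major 3rd
C## — augmented 5th
E# — major 7th

F#  A#  C##  E#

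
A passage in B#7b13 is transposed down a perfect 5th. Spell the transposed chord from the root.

E♯, G𝄪, B♯, D♯, C♯

B♯ down a perfect 5th → E♯. New chord: E♯ dominant seventh flat thirteen.
Root: E♯
Major 3rd (3rd): G𝄪
Perfect 5th (5th): B♯
Minor 7th (7th): D♯
Minor 13th (13th): C♯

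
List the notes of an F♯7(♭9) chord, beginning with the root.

Root F#, quality dominant seventh flat nine:
- root: F#
- major 3rd: A#
- perfect 5th: C#
- minor 7th: E
- minor 9th: G

F#, A#, C#, E, G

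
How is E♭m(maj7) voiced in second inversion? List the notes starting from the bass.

B♭, D, E♭, G♭

E♭m(maj7) = E♭–G♭–B♭–D; second inversion → fifth (B♭) lowest.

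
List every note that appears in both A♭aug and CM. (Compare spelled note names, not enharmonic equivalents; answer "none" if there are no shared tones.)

A♭aug: Ab C E
CM: C E G
Common to both → C, E.

C, E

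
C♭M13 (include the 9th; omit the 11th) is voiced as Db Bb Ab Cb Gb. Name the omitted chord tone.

Eb

The full C♭M13 chord is Cb, Eb, Gb, Bb, Db, Ab.
Comparing with the voicing, the major 3rd (3rd) — Eb — is absent.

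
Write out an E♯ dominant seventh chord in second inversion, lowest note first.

B♯  D♯  E♯  G𝄪

E♯ dominant seventh = E♯–G𝄪–B♯–D♯; second inversion → fifth (B♯) lowest.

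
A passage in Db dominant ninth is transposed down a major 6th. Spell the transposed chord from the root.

F-flat A-flat C-flat E-double-flat G-flat

Transposed root: D-flat → F-flat (major 6th down). So we spell F-flat dominant ninth:
F-flat — root
A-flat — major 3rd
C-flat — perfect 5th
E-double-flat — minor 7th
G-flat — major 9th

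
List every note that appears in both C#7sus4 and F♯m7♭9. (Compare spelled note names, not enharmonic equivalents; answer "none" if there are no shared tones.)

C# F#

C#7sus4: C# F# G# B
F♯m7♭9: F# A C# E G
Common to both → C#, F#.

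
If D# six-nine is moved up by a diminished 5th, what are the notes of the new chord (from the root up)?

A, C-sharp, E, F-sharp, B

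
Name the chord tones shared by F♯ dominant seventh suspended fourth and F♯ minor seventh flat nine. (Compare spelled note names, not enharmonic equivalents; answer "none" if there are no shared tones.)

F-sharp, C-sharp, E

F♯ dominant seventh suspended fourth = F-sharp, B, C-sharp, E.
F♯ minor seventh flat nine = F-sharp, A, C-sharp, E, G.
Shared: F-sharp, C-sharp, E.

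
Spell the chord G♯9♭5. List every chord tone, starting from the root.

G#  B#  D  F#  A#

Root G#, quality dominant ninth flat five:
root → G#
3rd (major 3rd) → B#
5th (diminished 5th) → D
7th (minor 7th) → F#
9th (major 9th) → A#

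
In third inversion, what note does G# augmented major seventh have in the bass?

F##

G# augmented major seventh in root position is G#–B#–D##–F##.
Third inversion places the seventh in the bass, which is F##.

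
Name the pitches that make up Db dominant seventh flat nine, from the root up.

D-flat F A-flat C-flat E-double-flat

Root D-flat, quality dominant seventh flat nine:
Root: D-flat
Major 3rd (3rd): F
Perfect 5th (5th): A-flat
Minor 7th (7th): C-flat
Minor 9th (9th): E-double-flat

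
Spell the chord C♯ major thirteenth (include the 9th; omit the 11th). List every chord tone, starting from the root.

C♯ major thirteenth: major thirteenth on C-sharp.
Root: C-sharp
Major 3rd (3rd): E-sharp
Perfect 5th (5th): G-sharp
Major 7th (7th): B-sharp
Major 9th (9th): D-sharp
Major 13th (13th): A-sharp

C-sharp – E-sharp – G-sharp – B-sharp – D-sharp – A-sharp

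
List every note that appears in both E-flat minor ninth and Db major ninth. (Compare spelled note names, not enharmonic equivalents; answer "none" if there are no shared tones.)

E-flat – D-flat – F

E-flat minor ninth: E-flat G-flat B-flat D-flat F
Db major ninth: D-flat F A-flat C E-flat
Common to both → E-flat, D-flat, F.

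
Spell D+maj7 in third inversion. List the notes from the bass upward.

In root position, D+maj7 is D–F#–A#–C#.
Third inversion puts the seventh (C#) in the bass.

C# D F# A#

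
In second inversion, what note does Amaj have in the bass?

E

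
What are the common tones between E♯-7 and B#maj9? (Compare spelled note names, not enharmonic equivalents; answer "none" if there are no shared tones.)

E♯-7: E♯ G♯ B♯ D♯
B#maj9: B♯ D𝄪 F𝄪 A𝄪 C𝄪
Common to both → B♯.

B♯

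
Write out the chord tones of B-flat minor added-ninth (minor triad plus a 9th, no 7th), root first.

Root B-flat, quality minor added-ninth:
Root: B-flat
Minor 3rd (3rd): D-flat
Perfect 5th (5th): F
Major 9th (9th): C

B-flat, D-flat, F, C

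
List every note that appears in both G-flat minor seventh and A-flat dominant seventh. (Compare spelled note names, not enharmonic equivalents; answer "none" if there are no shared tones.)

G-flat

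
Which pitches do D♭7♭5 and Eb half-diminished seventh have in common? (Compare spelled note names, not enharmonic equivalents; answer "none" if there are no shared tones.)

D♭7♭5 = D♭, F, A𝄫, C♭.
Eb half-diminished seventh = E♭, G♭, B𝄫, D♭.
Shared: D♭.

D♭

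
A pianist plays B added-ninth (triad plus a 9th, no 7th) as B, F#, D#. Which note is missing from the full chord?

B added-ninth = B, D#, F#, C#. The voicing lacks the 9th (major 9th), C#.

C#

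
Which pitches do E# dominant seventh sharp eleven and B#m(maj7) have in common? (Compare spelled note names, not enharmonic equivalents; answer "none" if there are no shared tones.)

E# dominant seventh sharp eleven: E# G## B# D# A##
B#m(maj7): B# D# F## A##
Common to both → B#, D#, A##.

B#  D#  A##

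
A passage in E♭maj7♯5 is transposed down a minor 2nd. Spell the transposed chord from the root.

A minor 2nd down from Eb is D, so the new chord is D augmented major seventh.
D — root
F# — major 3rd
A# — augmented 5th
C# — major 7th

D – F# – A# – C#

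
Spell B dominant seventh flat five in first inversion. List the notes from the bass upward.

D#  F  A  B

In root position, B dominant seventh flat five is B–D#–F–A.
First inversion puts the third (D#) in the bass.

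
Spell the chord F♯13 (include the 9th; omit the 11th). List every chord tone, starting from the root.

F♯13 is a dominant thirteenth built on F#.
root → F#
3rd (major 3rd) → A#
5th (perfect 5th) → C#
7th (minor 7th) → E
9th (major 9th) → G#
13th (major 13th) → D#

F#, A#, C#, E, G#, D#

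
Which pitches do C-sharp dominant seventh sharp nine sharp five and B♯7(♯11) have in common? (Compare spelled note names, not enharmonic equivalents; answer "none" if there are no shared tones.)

C-sharp dominant seventh sharp nine sharp five = C#, E#, G##, B, D##.
B♯7(♯11) = B#, D##, F##, A#, E##.
Shared: D##.

D##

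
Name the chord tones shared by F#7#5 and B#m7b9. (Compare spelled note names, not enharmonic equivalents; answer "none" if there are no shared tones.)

A♯

F#7#5 = F♯, A♯, C𝄪, E.
B#m7b9 = B♯, D♯, F𝄪, A♯, C♯.
Shared: A♯.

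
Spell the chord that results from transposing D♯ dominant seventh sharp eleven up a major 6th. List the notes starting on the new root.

D# up a major 6th → B#. New chord: B# dominant seventh sharp eleven.
- root: B#
- major 3rd: D##
- perfect 5th: F##
- minor 7th: A#
- augmented 11th: E##

B#  D##  F##  A#  E##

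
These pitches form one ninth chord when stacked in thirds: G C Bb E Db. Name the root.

Stacking in thirds gives C – E – G – Bb – Db, so C is the root — C dominant seventh flat nine.

C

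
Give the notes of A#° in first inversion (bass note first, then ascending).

C#  E  A#

A#° = A#–C#–E; first inversion → third (C#) lowest.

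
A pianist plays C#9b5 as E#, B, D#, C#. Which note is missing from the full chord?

G

C#9b5 = C#, E#, G, B, D#. The voicing lacks the 5th (diminished 5th), G.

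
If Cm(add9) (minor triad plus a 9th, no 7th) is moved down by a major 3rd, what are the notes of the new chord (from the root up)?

A major 3rd down from C is A♭, so the new chord is A♭ minor added-ninth.
A♭ — root
C♭ — minor 3rd
E♭ — perfect 5th
B♭ — major 9th

A♭, C♭, E♭, B♭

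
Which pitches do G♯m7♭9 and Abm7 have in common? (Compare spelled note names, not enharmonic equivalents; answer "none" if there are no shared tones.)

G♯m7♭9: G# B D# F# A
Abm7: Ab Cb Eb Gb
Common to both → none.

none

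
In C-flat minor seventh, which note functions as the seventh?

B-double-flat

Root of C-flat minor seventh = C-flat. The 7th is a minor 7th: C-flat up a minor 7th → B-double-flat.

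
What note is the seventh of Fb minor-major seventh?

Root of Fb minor-major seventh = F-flat. The 7th is a major 7th: F-flat up a major 7th → E-flat.

E-flat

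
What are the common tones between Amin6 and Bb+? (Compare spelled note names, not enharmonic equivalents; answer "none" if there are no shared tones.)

Amin6: A C E F#
Bb+: Bb D F#
Common to both → F#.

F#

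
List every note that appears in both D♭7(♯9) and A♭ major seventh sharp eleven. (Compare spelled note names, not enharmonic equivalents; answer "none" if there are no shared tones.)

D♭7(♯9): Db F Ab Cb E
A♭ major seventh sharp eleven: Ab C Eb G D
Common to both → Ab.

Ab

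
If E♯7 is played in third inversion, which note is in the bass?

E♯7 = E#–G##–B#–D#. Third inversion → seventh in the bass = D#.

D#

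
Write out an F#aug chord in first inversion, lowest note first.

In root position, F#aug is F♯–A♯–C𝄪.
First inversion puts the third (A♯) in the bass.

A♯ C𝄪 F♯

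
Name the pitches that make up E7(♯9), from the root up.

E7(♯9) is a dominant seventh sharp nine built on E.
E — root
G# — major 3rd
B — perfect 5th
D — minor 7th
F## — augmented 9th

E G# B D F##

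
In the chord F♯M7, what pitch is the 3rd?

A♯

F♯M7 is built on F♯; its 3rd is a major 3rd above the root.
A third above F uses the letter A, and the major 3rd above F♯ is A♯.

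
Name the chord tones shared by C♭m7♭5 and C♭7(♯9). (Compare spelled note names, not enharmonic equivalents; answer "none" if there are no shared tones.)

Cb, Bbb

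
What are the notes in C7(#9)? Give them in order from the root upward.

Root C, quality dominant seventh sharp nine:
root → C
3rd (major 3rd) → E
5th (perfect 5th) → G
7th (minor 7th) → Bb
9th (augmented 9th) → D#

C, E, G, Bb, D#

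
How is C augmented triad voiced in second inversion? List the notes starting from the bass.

G-sharp, C, E

C augmented triad = C–E–G-sharp; second inversion → fifth (G-sharp) lowest.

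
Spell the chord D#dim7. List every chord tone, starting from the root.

D♯ – F♯ – A – C

Root D♯, quality diminished seventh:
- root: D♯
- minor 3rd: F♯
- diminished 5th: A
- diminished 7th: C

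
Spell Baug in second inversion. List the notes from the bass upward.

In root position, Baug is B–D#–F##.
Second inversion puts the fifth (F##) in the bass.

F##  B  D#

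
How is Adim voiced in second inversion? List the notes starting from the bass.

E♭ A C

Adim = A–C–E♭; second inversion → fifth (E♭) lowest.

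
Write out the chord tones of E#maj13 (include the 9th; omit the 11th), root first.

E#maj13 is a major thirteenth built on E#.
- root: E#
- major 3rd: G##
- perfect 5th: B#
- major 7th: D##
- major 9th: F##
- major 13th: C##

E#, G##, B#, D##, F##, C##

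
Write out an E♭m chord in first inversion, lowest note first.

Gb – Bb – Eb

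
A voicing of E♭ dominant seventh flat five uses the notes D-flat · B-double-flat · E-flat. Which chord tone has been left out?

The full E♭ dominant seventh flat five chord is E-flat, G, B-double-flat, D-flat.
Comparing with the voicing, the major 3rd (3rd) — G — is absent.

G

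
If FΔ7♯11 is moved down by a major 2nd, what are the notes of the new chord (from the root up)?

Eb, G, Bb, D, A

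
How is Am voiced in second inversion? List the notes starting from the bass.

E  A  C

In root position, Am is A–C–E.
Second inversion puts the fifth (E) in the bass.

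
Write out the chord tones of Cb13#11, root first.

Cb Eb Gb Bbb Db F Ab

Cb13#11 is a dominant thirteenth sharp eleven built on Cb.
Root: Cb
Major 3rd (3rd): Eb
Perfect 5th (5th): Gb
Minor 7th (7th): Bbb
Major 9th (9th): Db
Augmented 11th (11th): F
Major 13th (13th): Ab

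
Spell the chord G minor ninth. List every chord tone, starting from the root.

G – B♭ – D – F – A

G minor ninth: minor ninth on G.
G — root
B♭ — minor 3rd
D — perfect 5th
F — minor 7th
A — major 9th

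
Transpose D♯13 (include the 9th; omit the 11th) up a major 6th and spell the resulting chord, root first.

A major 6th up from D♯ is B♯, so the new chord is B♯ dominant thirteenth.
root → B♯
3rd (major 3rd) → D𝄪
5th (perfect 5th) → F𝄪
7th (minor 7th) → A♯
9th (major 9th) → C𝄪
13th (major 13th) → G𝄪

B♯ – D𝄪 – F𝄪 – A♯ – C𝄪 – G𝄪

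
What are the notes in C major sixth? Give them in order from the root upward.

C, E, G, A

Root C, quality major sixth:
root → C
3rd (major 3rd) → E
5th (perfect 5th) → G
6th (major 6th) → A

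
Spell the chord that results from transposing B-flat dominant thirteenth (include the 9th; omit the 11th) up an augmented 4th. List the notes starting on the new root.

E, G♯, B, D, F♯, C♯

B♭ up an augmented 4th → E. New chord: E dominant thirteenth.
root → E
3rd (major 3rd) → G♯
5th (perfect 5th) → B
7th (minor 7th) → D
9th (major 9th) → F♯
13th (major 13th) → C♯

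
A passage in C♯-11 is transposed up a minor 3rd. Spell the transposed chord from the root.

E, G, B, D, F#, A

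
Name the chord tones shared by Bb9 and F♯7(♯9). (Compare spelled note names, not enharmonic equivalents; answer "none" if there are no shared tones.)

none

Bb9 = Bb, D, F, Ab, C.
F♯7(♯9) = F#, A#, C#, E, G##.
Shared: none.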